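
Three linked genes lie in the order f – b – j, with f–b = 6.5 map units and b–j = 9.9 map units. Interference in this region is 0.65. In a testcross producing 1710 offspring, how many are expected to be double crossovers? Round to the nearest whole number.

Map distances give recombination frequencies of 0.065 and 0.099 for the two intervals.
With interference 0.65 (so coincidence = 0.35), expected double-crossover frequency = 0.065 × 0.099 × 0.35 = 0.00225.
Expected number = 0.00225 × 1710 = 3.85 ≈ 4.

4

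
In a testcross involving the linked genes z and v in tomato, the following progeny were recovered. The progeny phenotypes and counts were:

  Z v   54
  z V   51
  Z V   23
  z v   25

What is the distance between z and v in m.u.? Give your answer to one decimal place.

31.4 m.u.

The two most frequent classes, Z v (54) and z V (51), are the parental types, so the F1 was Z v / z V.
The recombinant classes are Z V and z v: 23 + 25 = 48.
Recombination frequency = 48/153 = 0.3137 ≈ 31.4%, i.e. 31.4 m.u.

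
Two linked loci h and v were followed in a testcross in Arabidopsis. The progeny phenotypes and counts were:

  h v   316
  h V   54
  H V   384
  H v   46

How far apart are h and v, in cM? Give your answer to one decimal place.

12.5 cM

The two most frequent classes, H V (384) and h v (316), are the parental types, so the F1 was H V / h v.
The recombinant classes are H v and h V: 46 + 54 = 100.
Recombination frequency = 100/800 = 0.1250 ≈ 12.5%, i.e. 12.5 cM.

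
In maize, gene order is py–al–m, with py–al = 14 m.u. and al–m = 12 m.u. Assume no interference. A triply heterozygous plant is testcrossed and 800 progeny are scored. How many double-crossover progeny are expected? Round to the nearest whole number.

Map distances give recombination frequencies of 0.140 and 0.120 for the two intervals.
With no interference, expected double-crossover frequency = 0.140 × 0.120 = 0.01680.
Expected number = 0.01680 × 800 = 13.44 ≈ 13.

13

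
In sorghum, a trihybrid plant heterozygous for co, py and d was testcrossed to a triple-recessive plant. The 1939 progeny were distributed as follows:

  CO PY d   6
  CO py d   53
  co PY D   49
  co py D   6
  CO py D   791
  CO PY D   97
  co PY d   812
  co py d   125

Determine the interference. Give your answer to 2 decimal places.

The two most frequent reciprocal classes, co PY d and CO py D, are the parental types, so the F1 was co PY d / CO py D.
The two rarest classes, CO PY d and co py D, are the double crossovers. Comparing them with the parentals, only the co allele has switched, so co is the middle locus and the order is d – co – py.
d–co: (102 + 12)/1939 = 0.0588; co–py: (222 + 12)/1939 = 0.1207.
Expected DCO frequency = 0.0588 × 0.1207 ≈ 0.00710; observed = 12/1939 ≈ 0.00619.
Coefficient of coincidence = 0.00619/0.00710 ≈ 0.87; interference = 1 − 0.87 = 0.13.

0.13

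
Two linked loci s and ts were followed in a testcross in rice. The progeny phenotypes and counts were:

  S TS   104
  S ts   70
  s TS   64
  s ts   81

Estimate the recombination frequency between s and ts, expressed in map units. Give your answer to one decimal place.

42.0 map units

The two most frequent classes, S TS (104) and s ts (81), are the parental types, so the F1 was S TS / s ts.
The recombinant classes are S ts and s TS: 70 + 64 = 134.
Recombination frequency = 134/319 = 0.4201 ≈ 42.0%, i.e. 42.0 map units.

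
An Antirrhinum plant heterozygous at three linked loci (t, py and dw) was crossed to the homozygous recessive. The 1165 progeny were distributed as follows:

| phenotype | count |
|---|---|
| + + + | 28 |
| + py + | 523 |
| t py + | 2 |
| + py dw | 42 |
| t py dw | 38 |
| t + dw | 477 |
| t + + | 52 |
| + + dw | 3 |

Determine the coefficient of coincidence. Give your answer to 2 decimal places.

The two most frequent reciprocal classes, + py + and t + dw, are the parental types, so the F1 was + py + / t + dw.
The two rarest classes, t py + and + + dw, are the double crossovers. Comparing them with the parentals, only the t allele has switched, so t is the middle locus and the order is py – t – dw.
py–t: (66 + 5)/1165 = 0.0609; t–dw: (94 + 5)/1165 = 0.0850.
Expected DCO frequency = 0.0609 × 0.0850 ≈ 0.00518; observed = 5/1165 ≈ 0.00429.
Coefficient of coincidence = 0.00429/0.00518 ≈ 0.83.

0.83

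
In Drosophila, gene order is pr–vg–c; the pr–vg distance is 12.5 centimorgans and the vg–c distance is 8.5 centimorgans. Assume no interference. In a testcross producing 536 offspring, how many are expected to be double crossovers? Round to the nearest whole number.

Map distances give recombination frequencies of 0.125 and 0.085 for the two intervals.
With no interference, expected double-crossover frequency = 0.125 × 0.085 = 0.01063.
Expected number = 0.01063 × 536 = 5.70 ≈ 6.

6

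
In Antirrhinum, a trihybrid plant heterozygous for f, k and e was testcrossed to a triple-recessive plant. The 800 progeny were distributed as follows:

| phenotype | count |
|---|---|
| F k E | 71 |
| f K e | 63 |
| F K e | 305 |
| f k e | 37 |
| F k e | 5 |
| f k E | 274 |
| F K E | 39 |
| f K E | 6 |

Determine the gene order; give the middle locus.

The two most frequent reciprocal classes, f k E and F K e, are the parental types, so the F1 was f k E / F K e.
The two rarest classes, f K E and F k e, are the double crossovers. Comparing them with the parentals, only the k allele has switched, so k is the middle locus and the order is e – k – f.

k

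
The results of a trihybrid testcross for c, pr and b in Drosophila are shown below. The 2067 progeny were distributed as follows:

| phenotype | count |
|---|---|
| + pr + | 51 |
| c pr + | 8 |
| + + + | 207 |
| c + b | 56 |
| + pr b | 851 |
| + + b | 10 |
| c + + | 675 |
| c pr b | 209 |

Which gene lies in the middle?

pr

The two most frequent reciprocal classes, c + + and + pr b, are the parental types, so the F1 was c + + / + pr b.
The two rarest classes, c pr + and + + b, are the double crossovers. Comparing them with the parentals, only the pr allele has switched, so pr is the middle locus and the order is c – pr – b.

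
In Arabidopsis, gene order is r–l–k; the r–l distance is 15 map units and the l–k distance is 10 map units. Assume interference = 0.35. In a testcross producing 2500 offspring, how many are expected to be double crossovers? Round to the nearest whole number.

24

Map distances give recombination frequencies of 0.150 and 0.100 for the two intervals.
With interference 0.35 (so coincidence = 0.65), expected double-crossover frequency = 0.150 × 0.100 × 0.65 = 0.00975.
Expected number = 0.00975 × 2500 = 24.38 ≈ 24.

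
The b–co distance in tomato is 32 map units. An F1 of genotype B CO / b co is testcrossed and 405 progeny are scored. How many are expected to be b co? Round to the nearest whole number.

138

A map distance of 32 map units corresponds to a recombination frequency of 0.320.
The F1 is B CO / b co, so b co is a parental gamete class with expected frequency (1 − r)/2 = 0.680/2 = 0.3400.
Expected number = 0.3400 × 405 = 137.70 ≈ 138.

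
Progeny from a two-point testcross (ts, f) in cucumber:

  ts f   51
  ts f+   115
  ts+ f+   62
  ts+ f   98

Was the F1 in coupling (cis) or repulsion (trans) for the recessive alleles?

The two most frequent classes are ts+ f (98) and ts f+ (115); these are the parental (non-recombinant) types.
So the F1 carried ts+ f on one chromosome and ts f+ on the other — the recessive alleles are on opposite chromosomes (trans / repulsion).

trans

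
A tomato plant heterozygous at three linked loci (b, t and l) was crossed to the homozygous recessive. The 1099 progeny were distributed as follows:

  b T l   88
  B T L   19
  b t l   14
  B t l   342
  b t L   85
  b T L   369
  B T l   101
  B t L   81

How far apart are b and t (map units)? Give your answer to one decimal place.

The two most frequent reciprocal classes, B t l and b T L, are the parental types, so the F1 was B t l / b T L.
The two rarest classes, b t l and B T L, are the double crossovers. Comparing them with the parentals, only the b allele has switched, so b is the middle locus and the order is l – b – t.
Crossovers in the b–t interval produce the single-crossover classes B T l and b t L (101 + 85 = 186) plus the double crossovers (33).
RF(b–t) = (186 + 33) / 1099 = 219/1099 = 0.1993 → 19.9 map units.

19.9 map units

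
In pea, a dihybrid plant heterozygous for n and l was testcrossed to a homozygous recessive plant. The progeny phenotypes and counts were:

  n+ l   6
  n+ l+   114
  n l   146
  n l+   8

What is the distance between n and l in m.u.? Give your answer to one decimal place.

The two most frequent classes, n+ l+ (114) and n l (146), are the parental types, so the F1 was n+ l+ / n l.
The recombinant classes are n+ l and n l+: 6 + 8 = 14.
Recombination frequency = 14/274 = 0.0511 ≈ 5.1%, i.e. 5.1 m.u.

5.1 m.u.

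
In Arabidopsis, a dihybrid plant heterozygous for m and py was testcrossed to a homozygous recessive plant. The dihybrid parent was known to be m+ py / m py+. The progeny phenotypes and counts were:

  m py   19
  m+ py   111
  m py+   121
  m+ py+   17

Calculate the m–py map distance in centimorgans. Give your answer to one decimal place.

The recombinant classes are m+ py+ and m py: 17 + 19 = 36.
Recombination frequency = 36/268 = 0.1343 ≈ 13.4%, i.e. 13.4 centimorgans.

13.4 centimorgans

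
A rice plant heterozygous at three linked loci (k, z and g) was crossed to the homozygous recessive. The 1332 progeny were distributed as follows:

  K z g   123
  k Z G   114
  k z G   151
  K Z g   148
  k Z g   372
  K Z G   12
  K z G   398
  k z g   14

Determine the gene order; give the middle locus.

The two most frequent reciprocal classes, k Z g and K z G, are the parental types, so the F1 was k Z g / K z G.
The two rarest classes, k z g and K Z G, are the double crossovers. Comparing them with the parentals, only the z allele has switched, so z is the middle locus and the order is k – z – g.

z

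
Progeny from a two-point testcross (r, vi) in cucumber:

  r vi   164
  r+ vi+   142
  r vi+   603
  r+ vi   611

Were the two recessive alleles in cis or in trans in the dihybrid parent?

The two most frequent classes are r+ vi (611) and r vi+ (603); these are the parental (non-recombinant) types.
So the F1 carried r+ vi on one chromosome and r vi+ on the other — the recessive alleles are on opposite chromosomes (trans / repulsion).

trans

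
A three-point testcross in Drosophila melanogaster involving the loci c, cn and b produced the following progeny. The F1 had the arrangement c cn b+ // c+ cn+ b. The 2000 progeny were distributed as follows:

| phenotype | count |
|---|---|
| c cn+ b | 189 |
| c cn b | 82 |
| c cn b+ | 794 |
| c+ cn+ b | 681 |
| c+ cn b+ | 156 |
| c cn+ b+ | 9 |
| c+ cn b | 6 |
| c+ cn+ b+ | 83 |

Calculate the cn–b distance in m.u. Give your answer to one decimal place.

The two rarest classes, c cn+ b+ and c+ cn b, are the double crossovers. Comparing them with the parentals, only the cn allele has switched, so cn is the middle locus and the order is b – cn – c.
Crossovers in the b–cn interval produce the single-crossover classes c cn b and c+ cn+ b+ (82 + 83 = 165) plus the double crossovers (15).
RF(b–cn) = (165 + 15) / 2000 = 180/2000 = 0.0900 → 9.0 m.u.

9.0 m.u.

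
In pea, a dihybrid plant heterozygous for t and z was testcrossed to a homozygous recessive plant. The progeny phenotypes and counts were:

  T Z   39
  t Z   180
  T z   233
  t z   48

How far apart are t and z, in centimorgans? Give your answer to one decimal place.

The two most frequent classes, T z (233) and t Z (180), are the parental types, so the F1 was T z / t Z.
The recombinant classes are T Z and t z: 39 + 48 = 87.
Recombination frequency = 87/500 = 0.1740 ≈ 17.4%, i.e. 17.4 centimorgans.

17.4 centimorgans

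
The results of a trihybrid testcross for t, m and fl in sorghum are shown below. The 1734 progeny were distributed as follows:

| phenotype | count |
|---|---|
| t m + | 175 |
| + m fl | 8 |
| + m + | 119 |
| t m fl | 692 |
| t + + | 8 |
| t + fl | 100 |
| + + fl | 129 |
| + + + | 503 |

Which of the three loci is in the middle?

The two most frequent reciprocal classes, t m fl and + + +, are the parental types, so the F1 was t m fl / + + +.
The two rarest classes, + m fl and t + +, are the double crossovers. Comparing them with the parentals, only the t allele has switched, so t is the middle locus and the order is fl – t – m.

t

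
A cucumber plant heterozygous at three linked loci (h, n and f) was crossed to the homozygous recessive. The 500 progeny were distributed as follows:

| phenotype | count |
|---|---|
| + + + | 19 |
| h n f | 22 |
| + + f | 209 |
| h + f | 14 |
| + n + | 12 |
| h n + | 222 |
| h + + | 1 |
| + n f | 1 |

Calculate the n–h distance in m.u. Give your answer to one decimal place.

The two most frequent reciprocal classes, h n + and + + f, are the parental types, so the F1 was h n + / + + f.
The two rarest classes, h + + and + n f, are the double crossovers. Comparing them with the parentals, only the n allele has switched, so n is the middle locus and the order is h – n – f.
Crossovers in the h–n interval produce the single-crossover classes + n + and h + f (12 + 14 = 26) plus the double crossovers (2).
RF(h–n) = (26 + 2) / 500 = 28/500 = 0.0560 → 5.6 m.u.

5.6 m.u.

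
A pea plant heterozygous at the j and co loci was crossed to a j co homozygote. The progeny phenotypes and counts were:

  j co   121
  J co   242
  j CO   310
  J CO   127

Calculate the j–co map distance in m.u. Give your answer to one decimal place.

31.0 m.u.

The two most frequent classes, J co (242) and j CO (310), are the parental types, so the F1 was J co / j CO.
The recombinant classes are J CO and j co: 127 + 121 = 248.
Recombination frequency = 248/800 = 0.3100 ≈ 31.0%, i.e. 31.0 m.u.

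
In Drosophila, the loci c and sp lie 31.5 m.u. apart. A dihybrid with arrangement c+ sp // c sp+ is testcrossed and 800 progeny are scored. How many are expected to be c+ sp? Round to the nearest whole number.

A map distance of 31.5 m.u. corresponds to a recombination frequency of 0.315.
The F1 is c+ sp / c sp+, so c+ sp is a parental gamete class with expected frequency (1 − r)/2 = 0.685/2 = 0.3425.
Expected number = 0.3425 × 800 = 274.00 ≈ 274.

274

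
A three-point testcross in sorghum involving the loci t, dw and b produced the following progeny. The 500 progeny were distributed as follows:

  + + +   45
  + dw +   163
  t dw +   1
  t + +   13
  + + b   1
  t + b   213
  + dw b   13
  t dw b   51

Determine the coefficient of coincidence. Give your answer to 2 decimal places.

The two most frequent reciprocal classes, t + b and + dw +, are the parental types, so the F1 was t + b / + dw +.
The two rarest classes, + + b and t dw +, are the double crossovers. Comparing them with the parentals, only the t allele has switched, so t is the middle locus and the order is dw – t – b.
dw–t: (96 + 2)/500 = 0.1960; t–b: (26 + 2)/500 = 0.0560.
Expected DCO frequency = 0.1960 × 0.0560 ≈ 0.01098; observed = 2/500 ≈ 0.00400.
Coefficient of coincidence = 0.00400/0.01098 ≈ 0.36.

0.36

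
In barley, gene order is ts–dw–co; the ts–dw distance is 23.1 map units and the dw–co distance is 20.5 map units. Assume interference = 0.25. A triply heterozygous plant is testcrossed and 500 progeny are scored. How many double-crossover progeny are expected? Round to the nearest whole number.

Map distances give recombination frequencies of 0.231 and 0.205 for the two intervals.
With interference 0.25 (so coincidence = 0.75), expected double-crossover frequency = 0.231 × 0.205 × 0.75 = 0.03552.
Expected number = 0.03552 × 500 = 17.76 ≈ 18.

18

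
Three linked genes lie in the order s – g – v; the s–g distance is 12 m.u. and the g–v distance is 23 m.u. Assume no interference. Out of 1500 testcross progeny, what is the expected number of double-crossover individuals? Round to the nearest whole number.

41

Map distances give recombination frequencies of 0.120 and 0.230 for the two intervals.
With no interference, expected double-crossover frequency = 0.120 × 0.230 = 0.02760.
Expected number = 0.02760 × 1500 = 41.40 ≈ 41.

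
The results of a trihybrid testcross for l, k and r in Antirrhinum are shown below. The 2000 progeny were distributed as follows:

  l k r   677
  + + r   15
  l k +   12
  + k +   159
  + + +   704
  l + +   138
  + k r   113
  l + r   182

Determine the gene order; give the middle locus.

r

The two most frequent reciprocal classes, + + + and l k r, are the parental types, so the F1 was + + + / l k r.
The two rarest classes, + + r and l k +, are the double crossovers. Comparing them with the parentals, only the r allele has switched, so r is the middle locus and the order is l – r – k.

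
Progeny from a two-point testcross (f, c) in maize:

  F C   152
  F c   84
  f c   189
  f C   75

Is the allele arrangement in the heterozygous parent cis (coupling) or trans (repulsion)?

cis

The two most frequent classes are F C (152) and f c (189); these are the parental (non-recombinant) types.
So the F1 carried F C on one chromosome and f c on the other — the recessive alleles are on the same chromosome (cis / coupling).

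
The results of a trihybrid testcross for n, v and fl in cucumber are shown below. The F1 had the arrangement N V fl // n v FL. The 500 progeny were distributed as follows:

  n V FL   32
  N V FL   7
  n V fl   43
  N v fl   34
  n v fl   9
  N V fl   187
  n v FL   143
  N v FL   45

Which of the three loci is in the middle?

fl

The two rarest classes, N V FL and n v fl, are the double crossovers. Comparing them with the parentals, only the fl allele has switched, so fl is the middle locus and the order is n – fl – v.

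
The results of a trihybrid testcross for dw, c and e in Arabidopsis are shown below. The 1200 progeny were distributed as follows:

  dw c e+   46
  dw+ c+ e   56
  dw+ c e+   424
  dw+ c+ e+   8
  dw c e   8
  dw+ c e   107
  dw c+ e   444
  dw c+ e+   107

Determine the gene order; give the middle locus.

c

The two most frequent reciprocal classes, dw c+ e and dw+ c e+, are the parental types, so the F1 was dw c+ e / dw+ c e+.
The two rarest classes, dw c e and dw+ c+ e+, are the double crossovers. Comparing them with the parentals, only the c allele has switched, so c is the middle locus and the order is e – c – dw.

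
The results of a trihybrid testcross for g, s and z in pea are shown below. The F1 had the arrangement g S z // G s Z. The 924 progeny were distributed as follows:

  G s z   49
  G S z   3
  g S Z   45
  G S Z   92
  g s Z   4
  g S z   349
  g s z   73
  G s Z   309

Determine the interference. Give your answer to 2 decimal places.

The two rarest classes, G S z and g s Z, are the double crossovers. Comparing them with the parentals, only the g allele has switched, so g is the middle locus and the order is s – g – z.
s–g: (165 + 7)/924 = 0.1861; g–z: (94 + 7)/924 = 0.1093.
Expected DCO frequency = 0.1861 × 0.1093 ≈ 0.02034; observed = 7/924 ≈ 0.00758.
Coefficient of coincidence = 0.00758/0.02034 ≈ 0.37; interference = 1 − 0.37 = 0.63.

0.63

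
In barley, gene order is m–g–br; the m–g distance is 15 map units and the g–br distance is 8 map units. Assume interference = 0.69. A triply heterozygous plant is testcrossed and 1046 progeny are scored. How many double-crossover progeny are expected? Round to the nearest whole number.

Map distances give recombination frequencies of 0.150 and 0.080 for the two intervals.
With interference 0.69 (so coincidence = 0.31), expected double-crossover frequency = 0.150 × 0.080 × 0.31 = 0.00372.
Expected number = 0.00372 × 1046 = 3.89 ≈ 4.

4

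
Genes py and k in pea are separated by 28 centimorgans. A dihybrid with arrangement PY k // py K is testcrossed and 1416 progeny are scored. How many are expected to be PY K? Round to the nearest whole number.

198

A map distance of 28 centimorgans corresponds to a recombination frequency of 0.280.
The F1 is PY k / py K, so PY K is a recombinant gamete class with expected frequency r/2 = 0.280/2 = 0.1400.
Expected number = 0.1400 × 1416 = 198.24 ≈ 198.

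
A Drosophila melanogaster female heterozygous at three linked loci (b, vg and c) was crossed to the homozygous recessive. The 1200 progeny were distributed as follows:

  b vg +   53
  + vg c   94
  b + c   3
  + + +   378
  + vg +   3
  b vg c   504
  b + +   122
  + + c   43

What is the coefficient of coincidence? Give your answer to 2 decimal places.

The two most frequent reciprocal classes, + + + and b vg c, are the parental types, so the F1 was + + + / b vg c.
The two rarest classes, + vg + and b + c, are the double crossovers. Comparing them with the parentals, only the vg allele has switched, so vg is the middle locus and the order is c – vg – b.
c–vg: (96 + 6)/1200 = 0.0850; vg–b: (216 + 6)/1200 = 0.1850.
Expected DCO frequency = 0.0850 × 0.1850 ≈ 0.01572; observed = 6/1200 ≈ 0.00500.
Coefficient of coincidence = 0.00500/0.01572 ≈ 0.32.

0.32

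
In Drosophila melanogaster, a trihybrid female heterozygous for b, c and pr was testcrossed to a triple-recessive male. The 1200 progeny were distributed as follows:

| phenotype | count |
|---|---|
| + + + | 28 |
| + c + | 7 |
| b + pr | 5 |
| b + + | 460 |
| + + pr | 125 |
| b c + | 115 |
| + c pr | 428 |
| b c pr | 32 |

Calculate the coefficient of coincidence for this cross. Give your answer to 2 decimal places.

The two most frequent reciprocal classes, + c pr and b + +, are the parental types, so the F1 was + c pr / b + +.
The two rarest classes, + c + and b + pr, are the double crossovers. Comparing them with the parentals, only the pr allele has switched, so pr is the middle locus and the order is c – pr – b.
c–pr: (240 + 12)/1200 = 0.2100; pr–b: (60 + 12)/1200 = 0.0600.
Expected DCO frequency = 0.2100 × 0.0600 ≈ 0.01260; observed = 12/1200 ≈ 0.01000.
Coefficient of coincidence = 0.01000/0.01260 ≈ 0.79.

0.79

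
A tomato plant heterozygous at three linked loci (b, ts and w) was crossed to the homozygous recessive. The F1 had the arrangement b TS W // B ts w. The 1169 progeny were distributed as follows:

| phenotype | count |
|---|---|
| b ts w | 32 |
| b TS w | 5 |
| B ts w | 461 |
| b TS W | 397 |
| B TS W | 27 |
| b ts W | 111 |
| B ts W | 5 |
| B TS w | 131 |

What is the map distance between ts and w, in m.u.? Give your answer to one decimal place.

The two rarest classes, b TS w and B ts W, are the double crossovers. Comparing them with the parentals, only the w allele has switched, so w is the middle locus and the order is ts – w – b.
Crossovers in the ts–w interval produce the single-crossover classes b ts W and B TS w (111 + 131 = 242) plus the double crossovers (10).
RF(ts–w) = (242 + 10) / 1169 = 252/1169 = 0.2156 → 21.6 m.u.

21.6 m.u.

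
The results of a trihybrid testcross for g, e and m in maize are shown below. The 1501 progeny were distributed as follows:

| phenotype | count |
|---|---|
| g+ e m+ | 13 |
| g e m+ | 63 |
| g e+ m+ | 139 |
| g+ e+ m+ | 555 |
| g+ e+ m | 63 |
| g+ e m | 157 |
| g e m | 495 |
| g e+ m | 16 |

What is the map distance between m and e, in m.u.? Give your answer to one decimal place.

The two most frequent reciprocal classes, g e m and g+ e+ m+, are the parental types, so the F1 was g e m / g+ e+ m+.
The two rarest classes, g e+ m and g+ e m+, are the double crossovers. Comparing them with the parentals, only the e allele has switched, so e is the middle locus and the order is m – e – g.
Crossovers in the m–e interval produce the single-crossover classes g e m+ and g+ e+ m (63 + 63 = 126) plus the double crossovers (29).
RF(m–e) = (126 + 29) / 1501 = 155/1501 = 0.1033 → 10.3 m.u.

10.3 m.u.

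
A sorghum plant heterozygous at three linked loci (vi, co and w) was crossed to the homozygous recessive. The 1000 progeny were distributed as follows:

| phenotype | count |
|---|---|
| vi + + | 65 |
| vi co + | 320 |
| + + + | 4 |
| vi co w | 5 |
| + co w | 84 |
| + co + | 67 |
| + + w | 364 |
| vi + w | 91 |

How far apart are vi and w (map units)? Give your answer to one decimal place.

The two most frequent reciprocal classes, vi co + and + + w, are the parental types, so the F1 was vi co + / + + w.
The two rarest classes, vi co w and + + +, are the double crossovers. Comparing them with the parentals, only the w allele has switched, so w is the middle locus and the order is co – w – vi.
Crossovers in the w–vi interval produce the single-crossover classes + co + and vi + w (67 + 91 = 158) plus the double crossovers (9).
RF(w–vi) = (158 + 9) / 1000 = 167/1000 = 0.1670 → 16.7 map units.

16.7 map units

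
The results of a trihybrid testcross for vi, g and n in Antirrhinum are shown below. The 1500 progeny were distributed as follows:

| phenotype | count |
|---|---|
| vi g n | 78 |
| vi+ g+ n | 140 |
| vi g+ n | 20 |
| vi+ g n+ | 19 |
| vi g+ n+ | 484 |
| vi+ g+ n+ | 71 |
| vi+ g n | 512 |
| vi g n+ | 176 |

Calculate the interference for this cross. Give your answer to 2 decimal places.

0.12

The two most frequent reciprocal classes, vi g+ n+ and vi+ g n, are the parental types, so the F1 was vi g+ n+ / vi+ g n.
The two rarest classes, vi g+ n and vi+ g n+, are the double crossovers. Comparing them with the parentals, only the n allele has switched, so n is the middle locus and the order is vi – n – g.
vi–n: (149 + 39)/1500 = 0.1253; n–g: (316 + 39)/1500 = 0.2367.
Expected DCO frequency = 0.1253 × 0.2367 ≈ 0.02966; observed = 39/1500 ≈ 0.02600.
Coefficient of coincidence = 0.02600/0.02966 ≈ 0.88; interference = 1 − 0.88 = 0.12.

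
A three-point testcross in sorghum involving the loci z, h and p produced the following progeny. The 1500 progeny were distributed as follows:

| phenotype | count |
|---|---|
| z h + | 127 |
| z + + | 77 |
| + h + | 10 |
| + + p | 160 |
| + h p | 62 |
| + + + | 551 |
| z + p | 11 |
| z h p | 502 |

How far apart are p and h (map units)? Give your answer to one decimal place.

The two most frequent reciprocal classes, z h p and + + +, are the parental types, so the F1 was z h p / + + +.
The two rarest classes, z + p and + h +, are the double crossovers. Comparing them with the parentals, only the h allele has switched, so h is the middle locus and the order is z – h – p.
Crossovers in the h–p interval produce the single-crossover classes z h + and + + p (127 + 160 = 287) plus the double crossovers (21).
RF(h–p) = (287 + 21) / 1500 = 308/1500 = 0.2053 → 20.5 map units.

20.5 map units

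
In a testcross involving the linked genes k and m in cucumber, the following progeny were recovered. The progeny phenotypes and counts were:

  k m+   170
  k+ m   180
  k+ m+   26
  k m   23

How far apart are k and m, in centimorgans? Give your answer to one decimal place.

The two most frequent classes, k+ m (180) and k m+ (170), are the parental types, so the F1 was k+ m / k m+.
The recombinant classes are k+ m+ and k m: 26 + 23 = 49.
Recombination frequency = 49/399 = 0.1228 ≈ 12.3%, i.e. 12.3 centimorgans.

12.3 centimorgans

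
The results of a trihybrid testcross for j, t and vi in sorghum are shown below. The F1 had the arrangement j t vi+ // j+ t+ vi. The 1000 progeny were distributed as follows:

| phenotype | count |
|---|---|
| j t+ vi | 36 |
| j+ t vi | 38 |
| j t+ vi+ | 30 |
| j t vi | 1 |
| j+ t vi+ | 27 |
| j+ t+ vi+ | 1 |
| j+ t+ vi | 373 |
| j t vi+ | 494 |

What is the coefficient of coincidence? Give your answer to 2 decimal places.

0.44

The two rarest classes, j t vi and j+ t+ vi+, are the double crossovers. Comparing them with the parentals, only the vi allele has switched, so vi is the middle locus and the order is t – vi – j.
t–vi: (68 + 2)/1000 = 0.0700; vi–j: (63 + 2)/1000 = 0.0650.
Expected DCO frequency = 0.0700 × 0.0650 ≈ 0.00455; observed = 2/1000 ≈ 0.00200.
Coefficient of coincidence = 0.00200/0.00455 ≈ 0.44.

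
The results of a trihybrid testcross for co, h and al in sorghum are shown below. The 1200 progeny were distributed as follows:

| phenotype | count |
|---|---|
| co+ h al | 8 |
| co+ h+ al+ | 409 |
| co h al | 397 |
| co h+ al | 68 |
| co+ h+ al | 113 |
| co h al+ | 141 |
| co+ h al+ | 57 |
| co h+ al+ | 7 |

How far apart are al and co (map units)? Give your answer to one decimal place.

The two most frequent reciprocal classes, co+ h+ al+ and co h al, are the parental types, so the F1 was co+ h+ al+ / co h al.
The two rarest classes, co h+ al+ and co+ h al, are the double crossovers. Comparing them with the parentals, only the co allele has switched, so co is the middle locus and the order is h – co – al.
Crossovers in the co–al interval produce the single-crossover classes co+ h+ al and co h al+ (113 + 141 = 254) plus the double crossovers (15).
RF(co–al) = (254 + 15) / 1200 = 269/1200 = 0.2242 → 22.4 map units.

22.4 map units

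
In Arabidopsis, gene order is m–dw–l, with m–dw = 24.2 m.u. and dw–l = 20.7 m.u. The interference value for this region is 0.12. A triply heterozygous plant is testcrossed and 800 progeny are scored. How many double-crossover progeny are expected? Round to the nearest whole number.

35

Map distances give recombination frequencies of 0.242 and 0.207 for the two intervals.
With interference 0.12 (so coincidence = 0.88), expected double-crossover frequency = 0.242 × 0.207 × 0.88 = 0.04408.
Expected number = 0.04408 × 800 = 35.27 ≈ 35.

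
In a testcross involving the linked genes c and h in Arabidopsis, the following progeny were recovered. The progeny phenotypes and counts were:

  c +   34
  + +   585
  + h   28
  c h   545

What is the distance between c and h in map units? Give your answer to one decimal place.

5.2 map units

The two most frequent classes, + + (585) and c h (545), are the parental types, so the F1 was + + / c h.
The recombinant classes are + h and c +: 28 + 34 = 62.
Recombination frequency = 62/1192 = 0.0520 ≈ 5.2%, i.e. 5.2 map units.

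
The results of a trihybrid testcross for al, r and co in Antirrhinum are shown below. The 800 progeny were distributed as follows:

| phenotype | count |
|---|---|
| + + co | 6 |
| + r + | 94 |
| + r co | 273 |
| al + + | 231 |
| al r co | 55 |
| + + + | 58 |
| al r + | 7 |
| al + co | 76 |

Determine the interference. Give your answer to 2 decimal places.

0.55

The two most frequent reciprocal classes, + r co and al + +, are the parental types, so the F1 was + r co / al + +.
The two rarest classes, + + co and al r +, are the double crossovers. Comparing them with the parentals, only the r allele has switched, so r is the middle locus and the order is al – r – co.
al–r: (113 + 13)/800 = 0.1575; r–co: (170 + 13)/800 = 0.2288.
Expected DCO frequency = 0.1575 × 0.2288 ≈ 0.03604; observed = 13/800 ≈ 0.01625.
Coefficient of coincidence = 0.01625/0.03604 ≈ 0.45; interference = 1 − 0.45 = 0.55.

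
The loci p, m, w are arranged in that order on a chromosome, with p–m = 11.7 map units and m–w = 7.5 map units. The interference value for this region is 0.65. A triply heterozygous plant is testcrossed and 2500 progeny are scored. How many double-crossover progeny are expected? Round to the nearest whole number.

Map distances give recombination frequencies of 0.117 and 0.075 for the two intervals.
With interference 0.65 (so coincidence = 0.35), expected double-crossover frequency = 0.117 × 0.075 × 0.35 = 0.00307.
Expected number = 0.00307 × 2500 = 7.68 ≈ 8.

8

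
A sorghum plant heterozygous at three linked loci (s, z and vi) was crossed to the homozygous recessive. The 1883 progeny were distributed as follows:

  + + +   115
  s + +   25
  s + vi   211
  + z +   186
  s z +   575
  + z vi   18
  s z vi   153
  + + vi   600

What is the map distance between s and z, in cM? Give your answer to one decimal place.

23.4 cM

The two most frequent reciprocal classes, s z + and + + vi, are the parental types, so the F1 was s z + / + + vi.
The two rarest classes, s + + and + z vi, are the double crossovers. Comparing them with the parentals, only the z allele has switched, so z is the middle locus and the order is vi – z – s.
Crossovers in the z–s interval produce the single-crossover classes + z + and s + vi (186 + 211 = 397) plus the double crossovers (43).
RF(z–s) = (397 + 43) / 1883 = 440/1883 = 0.2337 → 23.4 cM.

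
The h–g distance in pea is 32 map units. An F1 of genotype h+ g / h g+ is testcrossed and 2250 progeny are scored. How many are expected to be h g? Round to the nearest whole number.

A map distance of 32 map units corresponds to a recombination frequency of 0.320.
The F1 is h+ g / h g+, so h g is a recombinant gamete class with expected frequency r/2 = 0.320/2 = 0.1600.
Expected number = 0.1600 × 2250 = 360.00 ≈ 360.

360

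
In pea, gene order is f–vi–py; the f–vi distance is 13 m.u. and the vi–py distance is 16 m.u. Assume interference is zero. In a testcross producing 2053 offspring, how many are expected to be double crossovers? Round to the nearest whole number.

43

Map distances give recombination frequencies of 0.130 and 0.160 for the two intervals.
With no interference, expected double-crossover frequency = 0.130 × 0.160 = 0.02080.
Expected number = 0.02080 × 2053 = 42.70 ≈ 43.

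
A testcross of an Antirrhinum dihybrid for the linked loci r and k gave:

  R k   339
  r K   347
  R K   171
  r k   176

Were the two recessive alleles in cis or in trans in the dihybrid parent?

trans

The two most frequent classes are R k (339) and r K (347); these are the parental (non-recombinant) types.
So the F1 carried R k on one chromosome and r K on the other — the recessive alleles are on opposite chromosomes (trans / repulsion).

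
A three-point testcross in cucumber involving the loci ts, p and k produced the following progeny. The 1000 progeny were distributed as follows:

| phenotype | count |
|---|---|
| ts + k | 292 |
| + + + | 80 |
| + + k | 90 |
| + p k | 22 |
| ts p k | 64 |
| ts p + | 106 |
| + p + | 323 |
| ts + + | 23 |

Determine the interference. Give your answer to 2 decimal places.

0.01

The two most frequent reciprocal classes, + p + and ts + k, are the parental types, so the F1 was + p + / ts + k.
The two rarest classes, + p k and ts + +, are the double crossovers. Comparing them with the parentals, only the k allele has switched, so k is the middle locus and the order is ts – k – p.
ts–k: (196 + 45)/1000 = 0.2410; k–p: (144 + 45)/1000 = 0.1890.
Expected DCO frequency = 0.2410 × 0.1890 ≈ 0.04555; observed = 45/1000 ≈ 0.04500.
Coefficient of coincidence = 0.04500/0.04555 ≈ 0.99; interference = 1 − 0.99 = 0.01.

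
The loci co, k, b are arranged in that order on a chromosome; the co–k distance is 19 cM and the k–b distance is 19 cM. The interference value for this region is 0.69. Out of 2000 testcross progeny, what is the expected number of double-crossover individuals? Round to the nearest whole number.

Map distances give recombination frequencies of 0.190 and 0.190 for the two intervals.
With interference 0.69 (so coincidence = 0.31), expected double-crossover frequency = 0.190 × 0.190 × 0.31 = 0.01119.
Expected number = 0.01119 × 2000 = 22.38 ≈ 22.

22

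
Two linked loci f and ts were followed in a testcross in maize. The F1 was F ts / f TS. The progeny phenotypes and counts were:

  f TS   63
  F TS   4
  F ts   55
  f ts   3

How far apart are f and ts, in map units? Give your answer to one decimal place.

The recombinant classes are F TS and f ts: 4 + 3 = 7.
Recombination frequency = 7/125 = 0.0560 ≈ 5.6%, i.e. 5.6 map units.

5.6 map units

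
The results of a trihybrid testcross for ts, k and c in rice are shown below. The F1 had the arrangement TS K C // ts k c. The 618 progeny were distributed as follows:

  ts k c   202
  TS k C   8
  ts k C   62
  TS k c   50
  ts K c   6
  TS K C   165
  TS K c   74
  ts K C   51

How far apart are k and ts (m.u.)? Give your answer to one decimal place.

The two rarest classes, TS k C and ts K c, are the double crossovers. Comparing them with the parentals, only the k allele has switched, so k is the middle locus and the order is c – k – ts.
Crossovers in the k–ts interval produce the single-crossover classes ts K C and TS k c (51 + 50 = 101) plus the double crossovers (14).
RF(k–ts) = (101 + 14) / 618 = 115/618 = 0.1861 → 18.6 m.u.

18.6 m.u.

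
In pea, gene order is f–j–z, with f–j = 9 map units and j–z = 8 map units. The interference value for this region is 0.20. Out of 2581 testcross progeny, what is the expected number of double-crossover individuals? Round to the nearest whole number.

15

Map distances give recombination frequencies of 0.090 and 0.080 for the two intervals.
With interference 0.20 (so coincidence = 0.80), expected double-crossover frequency = 0.090 × 0.080 × 0.80 = 0.00576.
Expected number = 0.00576 × 2581 = 14.87 ≈ 15.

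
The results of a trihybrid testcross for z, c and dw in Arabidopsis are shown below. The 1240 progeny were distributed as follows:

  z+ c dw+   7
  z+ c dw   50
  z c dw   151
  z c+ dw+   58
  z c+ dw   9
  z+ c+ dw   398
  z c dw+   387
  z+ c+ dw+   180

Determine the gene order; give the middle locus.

The two most frequent reciprocal classes, z c dw+ and z+ c+ dw, are the parental types, so the F1 was z c dw+ / z+ c+ dw.
The two rarest classes, z+ c dw+ and z c+ dw, are the double crossovers. Comparing them with the parentals, only the z allele has switched, so z is the middle locus and the order is dw – z – c.

z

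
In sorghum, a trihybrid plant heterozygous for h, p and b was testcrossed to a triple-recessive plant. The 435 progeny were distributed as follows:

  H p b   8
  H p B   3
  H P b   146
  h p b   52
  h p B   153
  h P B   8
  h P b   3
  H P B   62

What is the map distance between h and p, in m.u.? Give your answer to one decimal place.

5.1 m.u.

The two most frequent reciprocal classes, H P b and h p B, are the parental types, so the F1 was H P b / h p B.
The two rarest classes, h P b and H p B, are the double crossovers. Comparing them with the parentals, only the h allele has switched, so h is the middle locus and the order is b – h – p.
Crossovers in the h–p interval produce the single-crossover classes H p b and h P B (8 + 8 = 16) plus the double crossovers (6).
RF(h–p) = (16 + 6) / 435 = 22/435 = 0.0506 → 5.1 m.u.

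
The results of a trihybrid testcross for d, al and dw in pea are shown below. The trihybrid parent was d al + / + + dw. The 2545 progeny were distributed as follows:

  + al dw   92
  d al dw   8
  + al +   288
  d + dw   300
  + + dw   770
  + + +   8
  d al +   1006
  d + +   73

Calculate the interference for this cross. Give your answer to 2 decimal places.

The two rarest classes, d al dw and + + +, are the double crossovers. Comparing them with the parentals, only the dw allele has switched, so dw is the middle locus and the order is d – dw – al.
d–dw: (588 + 16)/2545 = 0.2373; dw–al: (165 + 16)/2545 = 0.0711.
Expected DCO frequency = 0.2373 × 0.0711 ≈ 0.01687; observed = 16/2545 ≈ 0.00629.
Coefficient of coincidence = 0.00629/0.01687 ≈ 0.37; interference = 1 − 0.37 = 0.63.

0.63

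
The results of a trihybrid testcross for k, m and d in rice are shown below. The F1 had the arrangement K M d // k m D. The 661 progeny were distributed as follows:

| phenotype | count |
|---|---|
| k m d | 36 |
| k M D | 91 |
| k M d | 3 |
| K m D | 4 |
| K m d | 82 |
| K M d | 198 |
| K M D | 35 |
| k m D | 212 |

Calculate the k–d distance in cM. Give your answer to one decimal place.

11.8 cM

The two rarest classes, k M d and K m D, are the double crossovers. Comparing them with the parentals, only the k allele has switched, so k is the middle locus and the order is m – k – d.
Crossovers in the k–d interval produce the single-crossover classes K M D and k m d (35 + 36 = 71) plus the double crossovers (7).
RF(k–d) = (71 + 7) / 661 = 78/661 = 0.1180 → 11.8 cM.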